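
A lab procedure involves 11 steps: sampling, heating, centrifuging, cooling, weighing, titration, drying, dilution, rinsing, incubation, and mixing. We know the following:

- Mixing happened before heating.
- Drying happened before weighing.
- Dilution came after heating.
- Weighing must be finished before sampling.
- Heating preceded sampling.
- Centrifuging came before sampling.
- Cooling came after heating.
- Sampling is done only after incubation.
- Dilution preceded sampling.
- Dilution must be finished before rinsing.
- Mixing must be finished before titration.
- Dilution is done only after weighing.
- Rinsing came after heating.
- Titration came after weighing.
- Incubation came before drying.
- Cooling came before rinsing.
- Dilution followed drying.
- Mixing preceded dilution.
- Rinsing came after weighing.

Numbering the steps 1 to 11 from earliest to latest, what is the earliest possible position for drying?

Incubation must come before drying — 1 forced predecessor.
Nothing else is forced ahead of drying, so its earliest slot is position 1 + 1 = 2.

2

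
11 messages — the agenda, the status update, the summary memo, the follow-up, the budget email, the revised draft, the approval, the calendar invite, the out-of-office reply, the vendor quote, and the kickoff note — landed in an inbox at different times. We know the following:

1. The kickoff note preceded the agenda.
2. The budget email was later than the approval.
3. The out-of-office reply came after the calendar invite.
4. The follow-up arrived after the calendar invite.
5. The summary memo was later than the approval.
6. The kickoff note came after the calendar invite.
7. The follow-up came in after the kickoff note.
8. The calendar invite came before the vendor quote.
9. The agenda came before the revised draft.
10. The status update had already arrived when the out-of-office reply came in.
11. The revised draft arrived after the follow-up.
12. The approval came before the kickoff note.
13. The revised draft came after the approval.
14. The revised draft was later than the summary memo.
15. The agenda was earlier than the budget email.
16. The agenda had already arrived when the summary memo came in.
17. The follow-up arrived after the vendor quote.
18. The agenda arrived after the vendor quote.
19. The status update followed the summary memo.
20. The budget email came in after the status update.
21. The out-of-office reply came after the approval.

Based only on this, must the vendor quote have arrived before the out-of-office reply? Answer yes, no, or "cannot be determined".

yes

Chain the constraints: the vendor quote → the agenda → the summary memo → the status update → the out-of-office reply. Each link is directly stated, so the vendor quote comes before the out-of-office reply.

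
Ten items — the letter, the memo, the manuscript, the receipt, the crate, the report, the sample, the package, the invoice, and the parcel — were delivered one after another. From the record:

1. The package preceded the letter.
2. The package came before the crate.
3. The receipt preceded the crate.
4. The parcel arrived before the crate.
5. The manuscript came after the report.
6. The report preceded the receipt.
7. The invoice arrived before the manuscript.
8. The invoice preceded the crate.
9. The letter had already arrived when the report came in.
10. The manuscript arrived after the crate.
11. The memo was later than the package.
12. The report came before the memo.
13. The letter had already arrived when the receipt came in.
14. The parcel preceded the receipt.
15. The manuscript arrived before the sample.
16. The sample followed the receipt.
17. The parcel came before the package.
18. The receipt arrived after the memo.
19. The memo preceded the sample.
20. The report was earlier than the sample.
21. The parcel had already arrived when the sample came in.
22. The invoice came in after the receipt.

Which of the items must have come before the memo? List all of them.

Directly stated before the memo: the package and the report.
The letter reaches the memo via the letter → the report → the memo.
The parcel reaches the memo via the parcel → the package → the memo.

the letter, the package, the parcel, the report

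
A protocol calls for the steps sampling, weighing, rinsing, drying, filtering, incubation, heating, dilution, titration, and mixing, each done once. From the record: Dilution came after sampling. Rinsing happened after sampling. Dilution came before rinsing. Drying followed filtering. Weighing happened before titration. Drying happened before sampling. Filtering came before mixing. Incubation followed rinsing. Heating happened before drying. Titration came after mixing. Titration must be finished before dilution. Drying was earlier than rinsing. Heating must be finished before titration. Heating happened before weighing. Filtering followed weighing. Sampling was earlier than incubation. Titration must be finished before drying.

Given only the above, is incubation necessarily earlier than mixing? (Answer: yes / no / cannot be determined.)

no

Tracing the constraints gives mixing → titration → dilution → rinsing → incubation, so mixing must come before incubation.
That means incubation cannot be before mixing.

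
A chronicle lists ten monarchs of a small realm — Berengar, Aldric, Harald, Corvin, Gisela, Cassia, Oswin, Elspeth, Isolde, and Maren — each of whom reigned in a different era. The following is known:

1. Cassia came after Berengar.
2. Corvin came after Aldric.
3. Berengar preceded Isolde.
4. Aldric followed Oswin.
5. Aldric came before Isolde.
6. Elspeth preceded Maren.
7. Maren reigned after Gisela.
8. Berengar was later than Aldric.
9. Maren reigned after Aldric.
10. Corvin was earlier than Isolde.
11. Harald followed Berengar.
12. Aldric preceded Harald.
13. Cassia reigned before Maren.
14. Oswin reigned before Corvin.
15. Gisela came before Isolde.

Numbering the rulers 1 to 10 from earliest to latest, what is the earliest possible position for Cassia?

4

Aldric, Berengar, and Oswin must all come before Cassia — 3 forced predecessors.
Nothing else is forced ahead of Cassia, so their earliest slot is position 3 + 1 = 4.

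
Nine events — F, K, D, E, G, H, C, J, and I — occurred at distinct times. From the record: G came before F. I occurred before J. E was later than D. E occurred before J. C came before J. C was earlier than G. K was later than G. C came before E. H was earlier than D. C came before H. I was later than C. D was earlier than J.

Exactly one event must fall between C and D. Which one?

H

Tracing the constraints gives C → H → D, so H sits after C and before D.
No other event is forced both after C and before D.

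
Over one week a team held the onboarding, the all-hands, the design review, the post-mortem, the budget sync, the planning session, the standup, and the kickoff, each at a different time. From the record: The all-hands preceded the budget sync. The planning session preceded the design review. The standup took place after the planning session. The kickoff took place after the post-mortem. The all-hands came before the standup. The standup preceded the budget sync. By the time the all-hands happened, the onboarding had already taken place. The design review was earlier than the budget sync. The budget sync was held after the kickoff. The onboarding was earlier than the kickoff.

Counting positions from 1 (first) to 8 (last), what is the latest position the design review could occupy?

7

The design review must come before the budget sync — 1 meeting forced after it.
Everything else can be placed before the design review in some valid order, so the design review can sit as late as position 8 − 1 = 7.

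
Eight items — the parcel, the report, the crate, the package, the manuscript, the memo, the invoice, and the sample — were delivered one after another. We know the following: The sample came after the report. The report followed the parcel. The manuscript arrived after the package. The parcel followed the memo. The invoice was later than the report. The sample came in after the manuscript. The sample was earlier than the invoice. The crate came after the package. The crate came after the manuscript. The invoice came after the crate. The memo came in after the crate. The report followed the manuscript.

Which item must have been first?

the package

The package has a chain of constraints placing it before every other item, so the package must be first.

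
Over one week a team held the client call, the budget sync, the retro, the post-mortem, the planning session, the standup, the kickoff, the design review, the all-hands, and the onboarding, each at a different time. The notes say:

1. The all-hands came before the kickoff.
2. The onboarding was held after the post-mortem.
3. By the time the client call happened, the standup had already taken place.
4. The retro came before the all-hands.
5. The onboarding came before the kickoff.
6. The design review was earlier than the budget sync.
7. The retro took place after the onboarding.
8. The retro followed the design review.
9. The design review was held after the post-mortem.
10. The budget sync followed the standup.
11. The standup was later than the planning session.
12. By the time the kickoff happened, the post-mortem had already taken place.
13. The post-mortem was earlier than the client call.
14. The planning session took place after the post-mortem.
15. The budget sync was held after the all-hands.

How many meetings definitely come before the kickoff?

Directly stated before the kickoff: the all-hands, the onboarding, and the post-mortem.
The design review reaches the kickoff via the design review → the retro → the all-hands → the kickoff.
The retro reaches the kickoff via the retro → the all-hands → the kickoff.
No chain forces the planning session (or any of the others) ahead of the kickoff.
That's the all-hands, the design review, the onboarding, the post-mortem, and the retro — 5 in all.

5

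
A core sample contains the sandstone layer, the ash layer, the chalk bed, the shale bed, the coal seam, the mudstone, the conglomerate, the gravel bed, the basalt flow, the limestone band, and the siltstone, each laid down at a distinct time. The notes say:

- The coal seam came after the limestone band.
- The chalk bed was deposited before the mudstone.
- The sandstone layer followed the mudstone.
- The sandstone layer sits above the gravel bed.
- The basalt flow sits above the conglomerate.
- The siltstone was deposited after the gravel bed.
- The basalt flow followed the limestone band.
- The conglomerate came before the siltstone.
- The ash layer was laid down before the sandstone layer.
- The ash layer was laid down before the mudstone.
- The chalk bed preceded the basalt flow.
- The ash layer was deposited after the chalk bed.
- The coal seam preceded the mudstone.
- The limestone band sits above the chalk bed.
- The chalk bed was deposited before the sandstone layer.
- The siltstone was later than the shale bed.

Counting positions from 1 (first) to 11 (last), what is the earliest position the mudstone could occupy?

5

The ash layer, the chalk bed, the coal seam, and the limestone band must all come before the mudstone — 4 forced predecessors.
Nothing else is forced ahead of the mudstone, so its earliest slot is position 4 + 1 = 5.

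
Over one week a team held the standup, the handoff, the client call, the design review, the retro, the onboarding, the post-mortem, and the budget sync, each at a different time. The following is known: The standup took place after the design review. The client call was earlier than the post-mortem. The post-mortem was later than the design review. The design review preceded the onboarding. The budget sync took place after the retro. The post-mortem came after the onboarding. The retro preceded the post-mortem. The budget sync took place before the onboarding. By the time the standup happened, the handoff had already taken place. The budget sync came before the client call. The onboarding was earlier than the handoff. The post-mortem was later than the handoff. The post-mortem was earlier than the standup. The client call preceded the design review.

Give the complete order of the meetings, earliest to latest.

The constraints fix every adjacent pair, so only one ordering works:
the retro → the budget sync → the client call → the design review → the onboarding → the handoff → the post-mortem → the standup.

the retro, the budget sync, the client call, the design review, the onboarding, the handoff, the post-mortem, the standup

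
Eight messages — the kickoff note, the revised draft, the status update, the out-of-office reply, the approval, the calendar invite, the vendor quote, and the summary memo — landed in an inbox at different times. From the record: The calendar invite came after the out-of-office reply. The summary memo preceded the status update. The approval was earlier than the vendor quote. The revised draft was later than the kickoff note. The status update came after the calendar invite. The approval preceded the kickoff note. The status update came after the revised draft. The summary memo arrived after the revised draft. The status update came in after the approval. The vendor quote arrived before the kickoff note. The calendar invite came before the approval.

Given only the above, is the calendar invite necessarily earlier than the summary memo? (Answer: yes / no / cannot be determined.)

Chain the constraints: the calendar invite → the approval → the kickoff note → the revised draft → the summary memo. Each link is directly stated, so the calendar invite comes before the summary memo.

yes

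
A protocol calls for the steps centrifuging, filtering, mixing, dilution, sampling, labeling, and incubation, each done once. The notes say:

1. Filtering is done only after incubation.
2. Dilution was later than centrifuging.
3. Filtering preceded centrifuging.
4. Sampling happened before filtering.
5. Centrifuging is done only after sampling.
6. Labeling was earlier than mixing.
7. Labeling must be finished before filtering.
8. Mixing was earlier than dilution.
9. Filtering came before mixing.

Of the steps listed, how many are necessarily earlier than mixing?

Directly stated before mixing: filtering and labeling.
Incubation reaches mixing via incubation → filtering → mixing.
Sampling reaches mixing via sampling → filtering → mixing.
No chain forces dilution (or any of the others) ahead of mixing.
That's filtering, incubation, labeling, and sampling — 4 in all.

4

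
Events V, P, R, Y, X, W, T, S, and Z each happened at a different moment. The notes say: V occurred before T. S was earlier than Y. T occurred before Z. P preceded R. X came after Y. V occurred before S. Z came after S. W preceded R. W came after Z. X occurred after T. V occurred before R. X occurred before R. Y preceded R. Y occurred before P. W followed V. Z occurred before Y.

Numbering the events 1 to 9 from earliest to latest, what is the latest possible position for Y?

6

Y must come before P, R, and X — 3 events forced after it.
Everything else can be placed before Y in some valid order, so Y can sit as late as position 9 − 3 = 6.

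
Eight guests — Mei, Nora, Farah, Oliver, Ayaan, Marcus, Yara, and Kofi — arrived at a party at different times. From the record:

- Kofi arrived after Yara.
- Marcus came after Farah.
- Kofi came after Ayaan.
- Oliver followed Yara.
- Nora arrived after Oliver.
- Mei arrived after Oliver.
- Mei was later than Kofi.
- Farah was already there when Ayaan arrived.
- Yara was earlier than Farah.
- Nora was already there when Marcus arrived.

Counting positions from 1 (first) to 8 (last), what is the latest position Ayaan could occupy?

6

Ayaan must come before Kofi and Mei — 2 guests forced after them.
Everything else can be placed before Ayaan in some valid order, so Ayaan can sit as late as position 8 − 2 = 6.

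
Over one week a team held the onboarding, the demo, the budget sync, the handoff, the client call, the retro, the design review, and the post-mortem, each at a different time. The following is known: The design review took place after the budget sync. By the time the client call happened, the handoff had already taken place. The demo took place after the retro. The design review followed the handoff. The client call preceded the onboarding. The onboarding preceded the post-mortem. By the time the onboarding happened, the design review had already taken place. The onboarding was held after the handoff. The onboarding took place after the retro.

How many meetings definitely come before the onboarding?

Directly stated before the onboarding: the client call, the design review, the handoff, and the retro.
The budget sync reaches the onboarding via the budget sync → the design review → the onboarding.
That's the budget sync, the client call, the design review, the handoff, and the retro — 5 in all.

5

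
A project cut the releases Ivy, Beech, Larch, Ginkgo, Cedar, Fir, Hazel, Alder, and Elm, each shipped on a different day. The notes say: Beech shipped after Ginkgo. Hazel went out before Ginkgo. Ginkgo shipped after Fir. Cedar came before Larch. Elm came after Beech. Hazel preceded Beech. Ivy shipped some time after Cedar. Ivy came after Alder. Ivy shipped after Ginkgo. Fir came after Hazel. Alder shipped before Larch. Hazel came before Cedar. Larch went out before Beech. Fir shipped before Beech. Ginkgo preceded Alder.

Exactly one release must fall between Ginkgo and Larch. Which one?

Tracing the constraints gives Ginkgo → Alder → Larch, so Alder sits after Ginkgo and before Larch.
No other release is forced both after Ginkgo and before Larch.

Alder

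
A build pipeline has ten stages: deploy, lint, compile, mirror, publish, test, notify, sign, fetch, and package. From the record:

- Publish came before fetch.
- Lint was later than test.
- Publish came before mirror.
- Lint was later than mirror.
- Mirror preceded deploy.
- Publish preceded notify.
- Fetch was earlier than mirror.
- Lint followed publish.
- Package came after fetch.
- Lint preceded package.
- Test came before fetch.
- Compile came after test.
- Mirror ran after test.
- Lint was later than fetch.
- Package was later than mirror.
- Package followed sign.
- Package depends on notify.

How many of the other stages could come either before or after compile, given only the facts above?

Forced before compile: test.
That leaves deploy, fetch, lint, mirror, notify, package, publish, and sign with no forced order relative to compile — 8.

8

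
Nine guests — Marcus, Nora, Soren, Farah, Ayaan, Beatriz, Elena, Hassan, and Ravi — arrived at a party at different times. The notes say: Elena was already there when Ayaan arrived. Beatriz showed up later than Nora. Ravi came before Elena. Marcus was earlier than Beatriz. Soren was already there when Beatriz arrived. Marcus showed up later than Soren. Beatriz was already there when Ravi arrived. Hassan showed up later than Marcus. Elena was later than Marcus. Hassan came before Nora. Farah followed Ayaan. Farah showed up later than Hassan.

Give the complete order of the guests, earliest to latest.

The constraints fix every adjacent pair, so only one ordering works:
Soren → Marcus → Hassan → Nora → Beatriz → Ravi → Elena → Ayaan → Farah.

Soren, Marcus, Hassan, Nora, Beatriz, Ravi, Elena, Ayaan, Farah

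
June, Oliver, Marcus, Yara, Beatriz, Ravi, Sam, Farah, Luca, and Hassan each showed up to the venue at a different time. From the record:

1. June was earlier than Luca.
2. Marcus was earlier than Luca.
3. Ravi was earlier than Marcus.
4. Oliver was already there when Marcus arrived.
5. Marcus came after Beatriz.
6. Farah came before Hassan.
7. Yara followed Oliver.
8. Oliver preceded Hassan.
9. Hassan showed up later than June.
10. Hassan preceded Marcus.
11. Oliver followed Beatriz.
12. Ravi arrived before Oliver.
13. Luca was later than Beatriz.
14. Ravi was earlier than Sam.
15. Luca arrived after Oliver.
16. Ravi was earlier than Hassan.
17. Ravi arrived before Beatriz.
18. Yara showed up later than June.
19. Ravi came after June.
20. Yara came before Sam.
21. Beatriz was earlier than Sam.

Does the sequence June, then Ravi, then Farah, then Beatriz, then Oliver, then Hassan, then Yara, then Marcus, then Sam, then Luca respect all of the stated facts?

yes

Check each stated constraint against the proposed order — e.g. Ravi is ahead of Sam; June is ahead of Luca. Every pair is in the required order; nothing is violated.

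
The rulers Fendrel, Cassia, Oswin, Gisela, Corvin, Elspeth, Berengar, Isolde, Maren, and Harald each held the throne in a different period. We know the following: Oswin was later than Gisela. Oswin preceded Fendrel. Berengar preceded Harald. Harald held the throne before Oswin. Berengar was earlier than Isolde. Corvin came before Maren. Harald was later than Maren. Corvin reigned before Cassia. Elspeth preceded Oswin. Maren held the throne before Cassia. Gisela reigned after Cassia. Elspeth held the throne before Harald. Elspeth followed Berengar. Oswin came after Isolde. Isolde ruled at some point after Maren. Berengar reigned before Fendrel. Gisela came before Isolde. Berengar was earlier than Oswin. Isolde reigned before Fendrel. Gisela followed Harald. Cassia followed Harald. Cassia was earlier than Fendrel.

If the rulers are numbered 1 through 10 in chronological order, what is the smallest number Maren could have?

Corvin must come before Maren — 1 forced predecessor.
Nothing else is forced ahead of Maren, so their earliest slot is position 1 + 1 = 2.

2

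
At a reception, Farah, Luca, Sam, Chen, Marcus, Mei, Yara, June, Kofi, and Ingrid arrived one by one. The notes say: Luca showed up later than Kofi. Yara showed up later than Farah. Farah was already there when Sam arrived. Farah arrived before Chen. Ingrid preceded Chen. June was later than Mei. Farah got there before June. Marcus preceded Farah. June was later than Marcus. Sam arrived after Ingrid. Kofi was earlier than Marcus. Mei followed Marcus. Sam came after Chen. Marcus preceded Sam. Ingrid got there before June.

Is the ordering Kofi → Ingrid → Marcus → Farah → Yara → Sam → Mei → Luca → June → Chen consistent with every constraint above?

no

The constraints require Chen before Sam, but in the proposed sequence Sam appears ahead of Chen. That one violation is enough.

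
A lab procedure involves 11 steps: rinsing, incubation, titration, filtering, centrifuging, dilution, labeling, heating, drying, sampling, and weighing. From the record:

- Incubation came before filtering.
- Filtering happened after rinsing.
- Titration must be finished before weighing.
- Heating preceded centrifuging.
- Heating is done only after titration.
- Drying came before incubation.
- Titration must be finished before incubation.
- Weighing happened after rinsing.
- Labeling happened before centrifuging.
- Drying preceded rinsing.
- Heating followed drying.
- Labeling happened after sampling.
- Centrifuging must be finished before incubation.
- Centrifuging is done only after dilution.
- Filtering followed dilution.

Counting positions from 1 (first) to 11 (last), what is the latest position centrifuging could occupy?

Centrifuging must come before filtering and incubation — 2 steps forced after it.
Everything else can be placed before centrifuging in some valid order, so centrifuging can sit as late as position 11 − 2 = 9.

9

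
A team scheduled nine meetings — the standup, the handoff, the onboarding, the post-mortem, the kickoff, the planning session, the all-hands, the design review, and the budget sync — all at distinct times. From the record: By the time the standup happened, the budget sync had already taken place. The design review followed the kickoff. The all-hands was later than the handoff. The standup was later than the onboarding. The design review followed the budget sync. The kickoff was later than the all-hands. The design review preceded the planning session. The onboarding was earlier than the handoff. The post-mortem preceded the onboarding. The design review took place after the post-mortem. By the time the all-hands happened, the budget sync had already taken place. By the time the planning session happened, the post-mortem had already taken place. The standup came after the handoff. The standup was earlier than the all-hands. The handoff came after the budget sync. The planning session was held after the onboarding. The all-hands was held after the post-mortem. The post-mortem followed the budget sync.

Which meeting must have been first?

the budget sync

The budget sync has a chain of constraints placing it before every other meeting, so the budget sync must be first.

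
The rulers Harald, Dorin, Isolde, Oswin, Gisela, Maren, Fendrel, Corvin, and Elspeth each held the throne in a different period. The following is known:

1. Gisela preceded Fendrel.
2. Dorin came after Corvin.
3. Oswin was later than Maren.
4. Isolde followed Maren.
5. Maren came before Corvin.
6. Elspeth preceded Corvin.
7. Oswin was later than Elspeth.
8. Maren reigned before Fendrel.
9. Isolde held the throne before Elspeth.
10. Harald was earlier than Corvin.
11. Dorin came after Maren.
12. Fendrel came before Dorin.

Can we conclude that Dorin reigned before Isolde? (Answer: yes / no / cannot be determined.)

Tracing the constraints gives Isolde → Elspeth → Corvin → Dorin, so Isolde must come before Dorin.
That means Dorin cannot be before Isolde.

no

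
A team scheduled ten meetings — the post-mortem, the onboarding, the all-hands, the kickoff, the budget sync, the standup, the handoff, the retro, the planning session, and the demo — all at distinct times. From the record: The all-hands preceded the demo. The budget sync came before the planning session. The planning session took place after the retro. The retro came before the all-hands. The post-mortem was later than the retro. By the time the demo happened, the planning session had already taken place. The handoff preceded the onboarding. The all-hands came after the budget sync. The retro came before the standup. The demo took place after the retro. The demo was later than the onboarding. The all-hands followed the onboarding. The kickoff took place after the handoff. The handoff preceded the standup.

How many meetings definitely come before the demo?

6

Directly stated before the demo: the all-hands, the onboarding, the planning session, and the retro.
The budget sync reaches the demo via the budget sync → the planning session → the demo.
The handoff reaches the demo via the handoff → the onboarding → the demo.
No chain forces the standup (or any of the others) ahead of the demo.
That's the all-hands, the budget sync, the handoff, the onboarding, the planning session, and the retro — 6 in all.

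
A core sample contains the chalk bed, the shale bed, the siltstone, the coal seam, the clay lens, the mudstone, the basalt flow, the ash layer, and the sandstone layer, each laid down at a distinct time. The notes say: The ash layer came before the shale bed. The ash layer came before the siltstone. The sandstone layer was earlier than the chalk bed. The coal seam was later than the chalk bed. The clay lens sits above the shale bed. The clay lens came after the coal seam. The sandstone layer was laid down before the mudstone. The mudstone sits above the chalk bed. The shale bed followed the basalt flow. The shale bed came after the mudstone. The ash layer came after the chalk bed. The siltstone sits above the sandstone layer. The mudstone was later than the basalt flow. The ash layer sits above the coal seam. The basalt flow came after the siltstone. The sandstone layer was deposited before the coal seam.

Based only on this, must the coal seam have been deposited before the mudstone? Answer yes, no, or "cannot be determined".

yes

Chain the constraints: the coal seam → the ash layer → the siltstone → the basalt flow → the mudstone. Each link is directly stated, so the coal seam comes before the mudstone.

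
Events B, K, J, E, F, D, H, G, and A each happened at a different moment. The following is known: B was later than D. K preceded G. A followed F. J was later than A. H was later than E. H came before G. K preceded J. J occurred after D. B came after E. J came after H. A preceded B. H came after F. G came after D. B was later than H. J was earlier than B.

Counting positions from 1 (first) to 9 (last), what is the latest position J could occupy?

8

J must come before B — 1 event forced after it.
Everything else can be placed before J in some valid order, so J can sit as late as position 9 − 1 = 8.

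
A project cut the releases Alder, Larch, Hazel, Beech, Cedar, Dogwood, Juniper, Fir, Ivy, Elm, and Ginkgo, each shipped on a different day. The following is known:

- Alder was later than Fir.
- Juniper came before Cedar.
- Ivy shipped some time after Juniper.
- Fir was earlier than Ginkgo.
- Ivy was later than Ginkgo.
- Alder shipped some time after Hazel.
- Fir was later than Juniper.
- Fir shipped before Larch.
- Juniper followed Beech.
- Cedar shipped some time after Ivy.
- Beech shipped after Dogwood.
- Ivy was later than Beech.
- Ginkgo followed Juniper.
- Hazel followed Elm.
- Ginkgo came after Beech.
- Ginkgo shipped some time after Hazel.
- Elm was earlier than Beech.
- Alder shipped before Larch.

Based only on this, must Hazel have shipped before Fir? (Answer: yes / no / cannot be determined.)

cannot be determined

No chain of stated constraints runs from Hazel to Fir, and none runs from Fir to Hazel either.
So the relative order of Hazel and Fir is not fixed by the given facts.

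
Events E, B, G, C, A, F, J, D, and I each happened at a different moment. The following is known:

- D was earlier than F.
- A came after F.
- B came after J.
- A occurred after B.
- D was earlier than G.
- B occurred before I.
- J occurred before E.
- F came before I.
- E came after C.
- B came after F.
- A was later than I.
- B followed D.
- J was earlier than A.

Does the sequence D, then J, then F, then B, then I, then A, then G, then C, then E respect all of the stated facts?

yes

Check each stated constraint against the proposed order — e.g. D is ahead of G; J is ahead of E. Every pair is in the required order; nothing is violated.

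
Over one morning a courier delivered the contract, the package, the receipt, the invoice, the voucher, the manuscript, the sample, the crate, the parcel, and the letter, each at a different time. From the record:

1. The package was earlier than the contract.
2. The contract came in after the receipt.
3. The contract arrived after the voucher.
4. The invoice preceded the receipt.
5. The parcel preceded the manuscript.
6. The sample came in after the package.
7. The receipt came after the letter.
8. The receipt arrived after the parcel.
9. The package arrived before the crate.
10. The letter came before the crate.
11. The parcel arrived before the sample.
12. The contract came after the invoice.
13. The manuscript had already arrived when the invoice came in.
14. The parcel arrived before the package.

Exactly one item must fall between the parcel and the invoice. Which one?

the manuscript

Tracing the constraints gives the parcel → the manuscript → the invoice, so the manuscript sits after the parcel and before the invoice.
No other item is forced both after the parcel and before the invoice.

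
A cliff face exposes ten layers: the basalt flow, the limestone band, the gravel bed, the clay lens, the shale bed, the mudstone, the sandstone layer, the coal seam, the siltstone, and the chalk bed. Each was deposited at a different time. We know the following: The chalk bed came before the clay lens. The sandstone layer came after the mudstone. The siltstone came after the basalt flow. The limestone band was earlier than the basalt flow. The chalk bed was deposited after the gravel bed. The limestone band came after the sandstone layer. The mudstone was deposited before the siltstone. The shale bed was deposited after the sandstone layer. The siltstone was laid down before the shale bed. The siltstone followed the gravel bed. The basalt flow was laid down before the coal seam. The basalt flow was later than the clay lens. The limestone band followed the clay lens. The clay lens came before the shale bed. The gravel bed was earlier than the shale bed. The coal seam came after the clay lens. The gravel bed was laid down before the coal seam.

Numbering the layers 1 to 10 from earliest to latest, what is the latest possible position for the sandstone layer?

The sandstone layer must come before the basalt flow, the coal seam, the limestone band, the shale bed, and the siltstone — 5 layers forced after it.
Everything else can be placed before the sandstone layer in some valid order, so the sandstone layer can sit as late as position 10 − 5 = 5.

5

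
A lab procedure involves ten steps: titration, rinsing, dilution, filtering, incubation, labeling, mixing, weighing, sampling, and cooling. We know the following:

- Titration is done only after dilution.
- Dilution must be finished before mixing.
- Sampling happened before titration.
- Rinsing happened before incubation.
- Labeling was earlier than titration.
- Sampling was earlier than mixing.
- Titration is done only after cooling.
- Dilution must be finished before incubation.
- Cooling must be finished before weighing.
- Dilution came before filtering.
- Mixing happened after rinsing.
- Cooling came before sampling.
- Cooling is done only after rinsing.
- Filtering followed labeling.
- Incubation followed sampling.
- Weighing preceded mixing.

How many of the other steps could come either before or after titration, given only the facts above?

4

Forced before titration: cooling, dilution, labeling, rinsing, and sampling.
That leaves filtering, incubation, mixing, and weighing with no forced order relative to titration — 4.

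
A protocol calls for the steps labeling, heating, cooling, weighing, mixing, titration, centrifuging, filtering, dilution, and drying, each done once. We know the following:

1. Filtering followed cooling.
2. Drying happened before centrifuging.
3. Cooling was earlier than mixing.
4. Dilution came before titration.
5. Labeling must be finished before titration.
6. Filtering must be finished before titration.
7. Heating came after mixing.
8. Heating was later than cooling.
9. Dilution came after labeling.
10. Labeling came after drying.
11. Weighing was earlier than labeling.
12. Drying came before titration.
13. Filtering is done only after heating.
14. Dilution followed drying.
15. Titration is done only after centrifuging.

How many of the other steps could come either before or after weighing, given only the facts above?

6

Forced after weighing: dilution, labeling, and titration.
That leaves centrifuging, cooling, drying, filtering, heating, and mixing with no forced order relative to weighing — 6.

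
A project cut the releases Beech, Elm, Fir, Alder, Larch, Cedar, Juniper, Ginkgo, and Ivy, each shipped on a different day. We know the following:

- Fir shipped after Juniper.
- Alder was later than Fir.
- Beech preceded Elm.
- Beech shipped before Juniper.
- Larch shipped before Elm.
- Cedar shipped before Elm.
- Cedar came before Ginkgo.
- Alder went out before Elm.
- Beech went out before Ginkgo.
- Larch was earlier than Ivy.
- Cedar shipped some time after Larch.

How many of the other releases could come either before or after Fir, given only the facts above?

4

Forced before Fir: Beech and Juniper; forced after Fir: Alder and Elm.
That leaves Cedar, Ginkgo, Ivy, and Larch with no forced order relative to Fir — 4.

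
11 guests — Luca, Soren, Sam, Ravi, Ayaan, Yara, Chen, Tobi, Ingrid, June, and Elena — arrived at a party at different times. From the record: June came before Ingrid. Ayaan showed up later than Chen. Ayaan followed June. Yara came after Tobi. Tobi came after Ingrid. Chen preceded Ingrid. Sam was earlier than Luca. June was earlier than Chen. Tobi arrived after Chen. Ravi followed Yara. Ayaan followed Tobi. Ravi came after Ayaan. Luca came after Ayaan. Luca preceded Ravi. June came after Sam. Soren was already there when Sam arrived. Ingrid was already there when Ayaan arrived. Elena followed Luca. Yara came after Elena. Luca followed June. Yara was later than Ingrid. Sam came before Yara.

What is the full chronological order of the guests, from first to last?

Soren, Sam, June, Chen, Ingrid, Tobi, Ayaan, Luca, Elena, Yara, Ravi

The constraints fix every adjacent pair, so only one ordering works:
Soren → Sam → June → Chen → Ingrid → Tobi → Ayaan → Luca → Elena → Yara → Ravi.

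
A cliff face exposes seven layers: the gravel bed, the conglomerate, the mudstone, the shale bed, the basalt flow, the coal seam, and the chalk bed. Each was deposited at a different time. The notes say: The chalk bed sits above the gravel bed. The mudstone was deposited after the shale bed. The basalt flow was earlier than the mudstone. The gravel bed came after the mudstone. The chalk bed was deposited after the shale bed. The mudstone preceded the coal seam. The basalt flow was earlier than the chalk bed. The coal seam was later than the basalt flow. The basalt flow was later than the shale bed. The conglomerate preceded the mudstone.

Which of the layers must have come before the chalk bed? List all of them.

Directly stated before the chalk bed: the basalt flow, the gravel bed, and the shale bed.
The conglomerate reaches the chalk bed via the conglomerate → the mudstone → the gravel bed → the chalk bed.
The mudstone reaches the chalk bed via the mudstone → the gravel bed → the chalk bed.
No chain forces the coal seam ahead of the chalk bed.

the basalt flow, the conglomerate, the gravel bed, the mudstone, the shale bed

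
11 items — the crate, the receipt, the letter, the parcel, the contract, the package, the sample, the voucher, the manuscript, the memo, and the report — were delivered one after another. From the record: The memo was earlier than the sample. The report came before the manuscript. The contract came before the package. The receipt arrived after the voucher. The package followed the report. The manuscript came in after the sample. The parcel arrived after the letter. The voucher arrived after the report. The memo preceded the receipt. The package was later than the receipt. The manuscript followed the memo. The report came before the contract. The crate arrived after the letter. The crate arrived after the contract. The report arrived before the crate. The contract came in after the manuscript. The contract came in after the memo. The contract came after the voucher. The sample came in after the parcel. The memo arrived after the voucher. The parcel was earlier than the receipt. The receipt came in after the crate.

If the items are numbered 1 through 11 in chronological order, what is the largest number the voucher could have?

4

The voucher must come before the contract, the crate, the manuscript, the memo, the package, the receipt, and the sample — 7 items forced after it.
Everything else can be placed before the voucher in some valid order, so the voucher can sit as late as position 11 − 7 = 4.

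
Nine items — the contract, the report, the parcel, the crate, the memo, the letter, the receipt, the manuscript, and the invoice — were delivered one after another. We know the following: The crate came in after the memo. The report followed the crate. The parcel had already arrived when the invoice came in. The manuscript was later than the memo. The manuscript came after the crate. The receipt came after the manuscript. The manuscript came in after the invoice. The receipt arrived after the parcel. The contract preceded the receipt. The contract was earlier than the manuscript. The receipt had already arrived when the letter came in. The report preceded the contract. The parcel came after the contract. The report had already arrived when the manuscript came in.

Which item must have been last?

Every other item has a chain of constraints placing it before the letter, so the letter is last.

the letter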